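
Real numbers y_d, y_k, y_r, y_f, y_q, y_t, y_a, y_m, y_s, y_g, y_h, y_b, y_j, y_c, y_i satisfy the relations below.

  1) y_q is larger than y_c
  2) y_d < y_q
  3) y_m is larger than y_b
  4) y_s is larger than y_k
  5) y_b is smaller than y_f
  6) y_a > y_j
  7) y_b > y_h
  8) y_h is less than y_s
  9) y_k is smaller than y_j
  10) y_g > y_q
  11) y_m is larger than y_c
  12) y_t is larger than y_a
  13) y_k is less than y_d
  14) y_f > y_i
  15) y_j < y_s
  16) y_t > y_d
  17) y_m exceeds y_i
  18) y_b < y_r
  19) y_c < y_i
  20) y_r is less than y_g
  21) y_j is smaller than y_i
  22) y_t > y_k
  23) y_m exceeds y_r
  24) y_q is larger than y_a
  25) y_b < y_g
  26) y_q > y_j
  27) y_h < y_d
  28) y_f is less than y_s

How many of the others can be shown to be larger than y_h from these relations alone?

9

From y_h the given relations immediately reach y_b, y_s, y_d.
From those, y_f, y_r, y_q, y_g, y_m, y_t — 9 in total.
Nothing else is reachable above y_h; 9 in all.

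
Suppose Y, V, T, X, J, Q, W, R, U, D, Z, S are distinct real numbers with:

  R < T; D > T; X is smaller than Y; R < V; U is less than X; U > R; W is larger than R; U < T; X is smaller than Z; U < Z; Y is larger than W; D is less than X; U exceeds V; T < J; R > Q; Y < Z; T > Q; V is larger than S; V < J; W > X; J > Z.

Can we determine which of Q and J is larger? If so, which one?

Q < R < V < U < T < D < X < W < Y < Z < J, by transitivity through R, V, U, T, D, X, W, Y, Z.
So J is larger.

J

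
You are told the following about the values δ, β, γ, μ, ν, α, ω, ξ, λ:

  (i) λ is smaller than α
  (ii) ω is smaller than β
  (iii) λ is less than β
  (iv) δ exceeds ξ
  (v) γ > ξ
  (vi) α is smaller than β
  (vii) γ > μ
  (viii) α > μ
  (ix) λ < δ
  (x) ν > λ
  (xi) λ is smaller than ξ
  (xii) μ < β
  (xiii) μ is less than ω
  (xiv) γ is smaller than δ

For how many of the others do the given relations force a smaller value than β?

4

The elements the relations force below β are μ, ω, λ, α — no chain reaches any other.
That is 4.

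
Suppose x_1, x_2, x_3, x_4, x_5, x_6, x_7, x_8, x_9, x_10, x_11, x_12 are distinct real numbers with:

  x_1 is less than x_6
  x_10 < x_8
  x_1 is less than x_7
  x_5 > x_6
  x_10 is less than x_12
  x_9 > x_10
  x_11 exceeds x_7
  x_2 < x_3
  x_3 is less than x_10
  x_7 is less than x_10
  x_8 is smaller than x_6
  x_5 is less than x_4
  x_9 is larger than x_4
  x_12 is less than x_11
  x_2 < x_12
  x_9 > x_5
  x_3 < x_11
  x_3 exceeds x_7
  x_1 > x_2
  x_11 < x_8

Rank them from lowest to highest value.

The consecutive links are each given: x_2 < x_1; x_1 < x_7; x_7 < x_3; x_3 < x_10; x_10 < x_12; x_12 < x_11; x_11 < x_8; x_8 < x_6; x_6 < x_5; x_5 < x_4; x_4 < x_9.

x_2 < x_1 < x_7 < x_3 < x_10 < x_12 < x_11 < x_8 < x_6 < x_5 < x_4 < x_9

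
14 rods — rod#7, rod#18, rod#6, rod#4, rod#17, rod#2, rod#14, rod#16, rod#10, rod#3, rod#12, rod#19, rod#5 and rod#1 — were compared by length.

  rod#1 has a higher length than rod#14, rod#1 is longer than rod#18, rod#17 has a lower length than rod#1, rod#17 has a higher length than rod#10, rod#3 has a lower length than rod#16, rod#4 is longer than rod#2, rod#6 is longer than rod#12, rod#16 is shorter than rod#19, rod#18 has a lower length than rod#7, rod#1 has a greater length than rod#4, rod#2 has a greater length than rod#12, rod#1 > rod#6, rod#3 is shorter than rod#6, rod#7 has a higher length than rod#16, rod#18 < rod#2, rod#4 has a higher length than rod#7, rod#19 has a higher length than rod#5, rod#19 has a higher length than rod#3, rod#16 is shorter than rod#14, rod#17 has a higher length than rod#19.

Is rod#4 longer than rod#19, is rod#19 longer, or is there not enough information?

undetermined

Following every chain through rod#19: above rod#19 we get rod#17, rod#1; below rod#19 we get rod#5, rod#3, rod#16.
rod#4 is not reached, and no chain runs the other way from rod#4 to rod#19.
So the given relations leave the order of rod#19 and rod#4 undetermined.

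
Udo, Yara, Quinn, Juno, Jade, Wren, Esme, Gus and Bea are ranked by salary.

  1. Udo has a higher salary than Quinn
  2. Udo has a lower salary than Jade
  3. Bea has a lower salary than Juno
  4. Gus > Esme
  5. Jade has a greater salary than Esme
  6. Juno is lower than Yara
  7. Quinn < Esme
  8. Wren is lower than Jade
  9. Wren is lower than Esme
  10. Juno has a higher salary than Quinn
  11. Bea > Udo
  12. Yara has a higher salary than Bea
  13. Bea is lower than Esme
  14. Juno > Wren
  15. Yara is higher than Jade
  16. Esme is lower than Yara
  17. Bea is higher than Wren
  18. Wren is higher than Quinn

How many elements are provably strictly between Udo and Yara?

4

The relations place Udo below Yara. An element lies strictly between them when it is forced above Udo and also forced below Yara.
Above Udo: {Bea, Esme, Jade, Gus, Juno}. Below Yara: {Quinn, Wren, Bea, Esme, Jade, Juno}.
Intersection: {Bea, Esme, Jade, Juno} — 4.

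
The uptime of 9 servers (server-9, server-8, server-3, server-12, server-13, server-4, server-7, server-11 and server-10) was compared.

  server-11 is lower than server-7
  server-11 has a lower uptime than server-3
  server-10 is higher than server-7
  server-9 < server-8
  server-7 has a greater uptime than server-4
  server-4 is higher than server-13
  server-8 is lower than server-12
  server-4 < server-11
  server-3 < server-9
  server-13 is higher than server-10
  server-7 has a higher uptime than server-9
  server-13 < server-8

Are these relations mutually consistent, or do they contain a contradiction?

Chaining the given relations yields server-4 < server-11 < server-3 < server-9 < server-7 < server-10 < server-13, so server-4 < server-13. But one relation states server-13 < server-4. These cannot both hold.

inconsistent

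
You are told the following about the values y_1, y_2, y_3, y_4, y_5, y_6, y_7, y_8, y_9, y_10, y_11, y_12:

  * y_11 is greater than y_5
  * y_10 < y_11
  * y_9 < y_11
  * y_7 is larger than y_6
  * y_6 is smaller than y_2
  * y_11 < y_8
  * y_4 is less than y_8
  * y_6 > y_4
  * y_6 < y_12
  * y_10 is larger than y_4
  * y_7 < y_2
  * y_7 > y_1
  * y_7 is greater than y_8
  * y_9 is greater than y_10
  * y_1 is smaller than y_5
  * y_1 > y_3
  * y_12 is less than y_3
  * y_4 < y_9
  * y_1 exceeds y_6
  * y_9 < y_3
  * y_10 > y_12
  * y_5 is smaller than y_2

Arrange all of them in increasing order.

The consecutive links are each given: y_4 < y_6; y_6 < y_12; y_12 < y_10; y_10 < y_9; y_9 < y_3; y_3 < y_1; y_1 < y_5; y_5 < y_11; y_11 < y_8; y_8 < y_7; y_7 < y_2.

y_4 < y_6 < y_12 < y_10 < y_9 < y_3 < y_1 < y_5 < y_11 < y_8 < y_7 < y_2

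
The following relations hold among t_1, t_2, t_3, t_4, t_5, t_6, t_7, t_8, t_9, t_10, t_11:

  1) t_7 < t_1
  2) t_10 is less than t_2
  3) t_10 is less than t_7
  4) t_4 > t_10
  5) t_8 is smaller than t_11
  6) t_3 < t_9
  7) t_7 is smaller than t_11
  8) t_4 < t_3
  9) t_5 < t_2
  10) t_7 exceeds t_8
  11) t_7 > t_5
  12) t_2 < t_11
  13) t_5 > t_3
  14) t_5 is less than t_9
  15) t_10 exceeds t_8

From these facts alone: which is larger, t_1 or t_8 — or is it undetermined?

t_8 < t_10 and t_10 < t_4 give t_8 < t_4.
With t_4 < t_3: t_8 < t_10 < t_4 < t_3.
Then t_3 < t_5 extends the chain to t_5.
With t_5 < t_7: t_8 < t_10 < t_4 < t_3 < t_5 < t_7.
Then t_7 < t_1 extends the chain to t_1.
So t_1 is larger.

t_1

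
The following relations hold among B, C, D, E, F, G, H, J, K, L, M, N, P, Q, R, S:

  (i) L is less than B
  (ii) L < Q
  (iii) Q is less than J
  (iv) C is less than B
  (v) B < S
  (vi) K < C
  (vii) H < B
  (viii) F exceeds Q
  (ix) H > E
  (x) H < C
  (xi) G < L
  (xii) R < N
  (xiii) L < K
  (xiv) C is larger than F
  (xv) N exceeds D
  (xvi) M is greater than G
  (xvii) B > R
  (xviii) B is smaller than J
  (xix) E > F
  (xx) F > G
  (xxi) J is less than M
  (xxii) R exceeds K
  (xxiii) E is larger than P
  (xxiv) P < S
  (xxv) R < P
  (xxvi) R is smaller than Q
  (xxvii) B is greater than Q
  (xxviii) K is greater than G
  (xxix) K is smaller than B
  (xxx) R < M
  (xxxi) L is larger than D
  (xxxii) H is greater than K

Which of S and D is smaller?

D

D < L and L < K give D < K.
Then K < R extends the chain to R.
With R < Q: D < L < K < R < Q.
With Q < F: D < L < K < R < Q < F.
With F < E: D < L < K < R < Q < F < E.
With E < H: D < L < K < R < Q < F < E < H.
With H < C: D < L < K < R < Q < F < E < H < C.
Then C < B extends the chain to B.
With B < S: D < L < K < R < Q < F < E < H < C < B < S.
So D < S; D is the smaller of the two.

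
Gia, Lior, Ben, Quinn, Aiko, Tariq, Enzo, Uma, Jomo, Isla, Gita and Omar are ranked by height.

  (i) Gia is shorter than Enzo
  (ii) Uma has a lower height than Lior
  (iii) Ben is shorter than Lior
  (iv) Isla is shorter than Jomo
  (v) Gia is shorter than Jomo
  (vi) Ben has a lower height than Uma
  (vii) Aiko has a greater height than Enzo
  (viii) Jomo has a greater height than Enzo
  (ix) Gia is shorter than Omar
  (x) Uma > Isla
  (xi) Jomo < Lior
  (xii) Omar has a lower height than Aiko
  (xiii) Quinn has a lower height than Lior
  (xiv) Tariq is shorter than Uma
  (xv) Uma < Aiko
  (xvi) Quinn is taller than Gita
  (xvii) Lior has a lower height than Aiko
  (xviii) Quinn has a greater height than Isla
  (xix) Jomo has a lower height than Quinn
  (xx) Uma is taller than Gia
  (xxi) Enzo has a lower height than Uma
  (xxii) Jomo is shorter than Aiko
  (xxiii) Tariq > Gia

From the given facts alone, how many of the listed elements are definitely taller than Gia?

The elements the relations force above Gia are Enzo, Omar, Tariq, Jomo, Uma, Quinn, Lior, Aiko — no chain reaches any other.
That is 8.

8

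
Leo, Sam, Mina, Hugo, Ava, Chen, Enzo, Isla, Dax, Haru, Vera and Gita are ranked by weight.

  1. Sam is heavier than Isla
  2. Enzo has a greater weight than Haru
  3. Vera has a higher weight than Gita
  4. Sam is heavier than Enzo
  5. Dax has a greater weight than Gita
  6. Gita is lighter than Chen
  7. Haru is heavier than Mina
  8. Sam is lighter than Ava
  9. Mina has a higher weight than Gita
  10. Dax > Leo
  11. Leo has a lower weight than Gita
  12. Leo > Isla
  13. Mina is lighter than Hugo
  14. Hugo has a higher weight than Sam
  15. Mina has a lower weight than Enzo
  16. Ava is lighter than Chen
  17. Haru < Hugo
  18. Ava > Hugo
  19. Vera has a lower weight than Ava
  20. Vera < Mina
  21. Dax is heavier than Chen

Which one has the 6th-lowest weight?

The consecutive relations fix a unique order: Isla < Leo < Gita < Vera < Mina < Haru < Enzo < Sam < Hugo < Ava < Chen < Dax.
Counting 6 from the smallest end gives Haru.

Haru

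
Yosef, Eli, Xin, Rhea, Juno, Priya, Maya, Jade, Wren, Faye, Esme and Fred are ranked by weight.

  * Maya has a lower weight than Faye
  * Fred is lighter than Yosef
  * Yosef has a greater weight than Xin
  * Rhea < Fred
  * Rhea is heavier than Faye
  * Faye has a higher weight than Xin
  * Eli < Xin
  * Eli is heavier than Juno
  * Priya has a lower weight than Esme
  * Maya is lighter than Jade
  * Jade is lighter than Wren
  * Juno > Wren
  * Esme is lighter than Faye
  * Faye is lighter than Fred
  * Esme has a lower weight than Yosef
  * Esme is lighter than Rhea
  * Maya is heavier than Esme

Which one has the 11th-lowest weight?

The consecutive relations fix a unique order: Priya < Esme < Maya < Jade < Wren < Juno < Eli < Xin < Faye < Rhea < Fred < Yosef.
Counting 11 from the smallest end gives Fred.

Fred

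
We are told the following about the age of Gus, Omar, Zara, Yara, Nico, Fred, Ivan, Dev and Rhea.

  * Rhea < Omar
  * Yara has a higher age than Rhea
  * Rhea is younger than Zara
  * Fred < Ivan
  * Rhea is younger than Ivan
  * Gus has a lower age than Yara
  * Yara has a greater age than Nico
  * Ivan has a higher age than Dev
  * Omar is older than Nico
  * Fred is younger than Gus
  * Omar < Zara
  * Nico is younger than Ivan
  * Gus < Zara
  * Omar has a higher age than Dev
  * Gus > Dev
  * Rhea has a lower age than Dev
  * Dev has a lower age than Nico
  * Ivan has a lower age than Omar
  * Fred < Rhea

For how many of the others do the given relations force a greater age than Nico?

4

Directly above Nico: Ivan, Omar, Yara.
One step further: Zara (4 so far).
Nothing else is reachable above Nico; 4 in all.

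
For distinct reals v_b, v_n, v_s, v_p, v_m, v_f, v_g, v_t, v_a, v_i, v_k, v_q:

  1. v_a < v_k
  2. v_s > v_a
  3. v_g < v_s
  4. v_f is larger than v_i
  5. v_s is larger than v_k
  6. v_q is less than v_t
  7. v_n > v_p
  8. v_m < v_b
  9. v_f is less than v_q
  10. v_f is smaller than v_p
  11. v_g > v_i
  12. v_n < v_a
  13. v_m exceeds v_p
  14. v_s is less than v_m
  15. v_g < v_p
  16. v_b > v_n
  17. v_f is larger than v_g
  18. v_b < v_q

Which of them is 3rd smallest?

Chaining the given pairs: v_i < v_g < v_f < v_p < v_n < v_a < v_k < v_s < v_m < v_b < v_q < v_t.
Counting 3 from the smallest end gives v_f.

v_f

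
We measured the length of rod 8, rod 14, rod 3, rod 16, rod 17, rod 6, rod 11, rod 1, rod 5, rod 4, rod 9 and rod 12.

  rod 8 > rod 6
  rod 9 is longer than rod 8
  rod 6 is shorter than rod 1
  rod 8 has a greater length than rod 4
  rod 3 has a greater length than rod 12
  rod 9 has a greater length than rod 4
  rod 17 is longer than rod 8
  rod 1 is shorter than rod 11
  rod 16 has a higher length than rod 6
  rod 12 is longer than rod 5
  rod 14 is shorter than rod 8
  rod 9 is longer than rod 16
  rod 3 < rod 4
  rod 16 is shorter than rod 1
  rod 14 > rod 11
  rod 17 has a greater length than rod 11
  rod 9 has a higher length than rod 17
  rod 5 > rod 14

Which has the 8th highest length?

rod 14

Piecing the relations together gives one ordering: rod 6 < rod 16 < rod 1 < rod 11 < rod 14 < rod 5 < rod 12 < rod 3 < rod 4 < rod 8 < rod 17 < rod 9.
The 8th largest is rod 14.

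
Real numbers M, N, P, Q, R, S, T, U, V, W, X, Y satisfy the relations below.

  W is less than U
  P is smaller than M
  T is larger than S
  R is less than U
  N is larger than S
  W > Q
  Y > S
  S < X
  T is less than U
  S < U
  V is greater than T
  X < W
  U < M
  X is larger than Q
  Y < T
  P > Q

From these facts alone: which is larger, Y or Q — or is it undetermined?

Following every chain through Q: above Q we get P, X, W, U, M.
Y is not reached, and no chain runs the other way from Y to Q.
So the given relations leave the order of Q and Y undetermined.

undetermined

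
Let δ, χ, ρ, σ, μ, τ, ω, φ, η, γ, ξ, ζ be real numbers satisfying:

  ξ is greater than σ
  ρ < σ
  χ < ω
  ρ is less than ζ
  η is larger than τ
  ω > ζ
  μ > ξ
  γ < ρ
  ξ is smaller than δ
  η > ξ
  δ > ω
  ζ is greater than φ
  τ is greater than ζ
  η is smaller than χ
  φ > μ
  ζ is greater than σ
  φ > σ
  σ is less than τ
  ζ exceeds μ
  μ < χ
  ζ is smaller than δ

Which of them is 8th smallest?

τ

The consecutive relations fix a unique order: γ < ρ < σ < ξ < μ < φ < ζ < τ < η < χ < ω < δ.
The 8th smallest is τ.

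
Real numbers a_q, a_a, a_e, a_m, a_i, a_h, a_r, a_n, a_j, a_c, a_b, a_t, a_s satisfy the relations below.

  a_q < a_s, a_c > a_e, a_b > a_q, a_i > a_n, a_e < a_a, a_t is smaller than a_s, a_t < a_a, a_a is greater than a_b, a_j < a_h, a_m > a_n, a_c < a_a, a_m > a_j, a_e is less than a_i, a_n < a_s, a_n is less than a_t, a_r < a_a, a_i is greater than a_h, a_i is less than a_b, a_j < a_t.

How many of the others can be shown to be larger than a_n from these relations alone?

The elements the relations force above a_n are a_m, a_i, a_t, a_s, a_b, a_a — no chain reaches any other.
That is 6.

6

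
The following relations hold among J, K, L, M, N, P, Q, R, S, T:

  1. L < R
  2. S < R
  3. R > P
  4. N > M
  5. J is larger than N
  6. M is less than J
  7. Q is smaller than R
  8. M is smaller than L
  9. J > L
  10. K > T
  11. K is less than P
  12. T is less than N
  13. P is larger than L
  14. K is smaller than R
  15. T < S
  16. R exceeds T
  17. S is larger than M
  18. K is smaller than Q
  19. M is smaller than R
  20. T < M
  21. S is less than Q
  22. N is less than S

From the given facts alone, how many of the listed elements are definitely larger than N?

Directly above N: J, S.
One step further: Q, R (4 so far).
No other element is forced above N by the given relations, so the count is 4.

4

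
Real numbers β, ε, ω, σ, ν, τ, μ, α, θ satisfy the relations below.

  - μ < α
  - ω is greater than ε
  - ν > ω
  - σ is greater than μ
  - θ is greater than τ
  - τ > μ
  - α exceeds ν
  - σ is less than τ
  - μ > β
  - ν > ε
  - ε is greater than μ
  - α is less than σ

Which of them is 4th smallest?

Chaining the given pairs: β < μ < ε < ω < ν < α < σ < τ < θ.
Counting 4 from the smallest end gives ω.

ω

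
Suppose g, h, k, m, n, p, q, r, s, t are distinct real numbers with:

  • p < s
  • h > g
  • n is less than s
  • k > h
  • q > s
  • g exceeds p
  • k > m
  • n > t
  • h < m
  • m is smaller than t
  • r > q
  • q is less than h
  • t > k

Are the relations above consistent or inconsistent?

inconsistent

We have q < h stated directly, yet also h < m < k < t < n < s < q by chaining the others — so h < q. Contradiction.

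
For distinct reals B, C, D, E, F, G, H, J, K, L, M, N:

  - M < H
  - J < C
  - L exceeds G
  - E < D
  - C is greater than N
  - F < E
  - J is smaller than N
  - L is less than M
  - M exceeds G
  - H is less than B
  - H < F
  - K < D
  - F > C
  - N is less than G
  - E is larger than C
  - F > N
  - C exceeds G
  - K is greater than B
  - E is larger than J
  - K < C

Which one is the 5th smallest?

M

The consecutive relations fix a unique order: J < N < G < L < M < H < B < K < C < F < E < D.
The 5th smallest is M.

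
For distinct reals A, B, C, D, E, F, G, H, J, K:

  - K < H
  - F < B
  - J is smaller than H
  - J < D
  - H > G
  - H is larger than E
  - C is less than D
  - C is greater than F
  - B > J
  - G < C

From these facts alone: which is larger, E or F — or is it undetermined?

Following every chain through F: above F we get C, D, B.
E is not reached, and no chain runs the other way from E to F.
So the given relations leave the order of F and E undetermined.

undetermined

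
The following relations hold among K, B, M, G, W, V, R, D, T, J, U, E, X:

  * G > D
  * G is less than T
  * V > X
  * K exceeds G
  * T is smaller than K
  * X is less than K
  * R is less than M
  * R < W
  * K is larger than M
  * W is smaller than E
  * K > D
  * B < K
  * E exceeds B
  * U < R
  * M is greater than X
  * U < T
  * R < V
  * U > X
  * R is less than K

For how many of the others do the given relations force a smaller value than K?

Directly below K: D, G, X, B, R, T, M.
One step further: U (8 so far).
Nothing else is reachable below K; 8 in all.

8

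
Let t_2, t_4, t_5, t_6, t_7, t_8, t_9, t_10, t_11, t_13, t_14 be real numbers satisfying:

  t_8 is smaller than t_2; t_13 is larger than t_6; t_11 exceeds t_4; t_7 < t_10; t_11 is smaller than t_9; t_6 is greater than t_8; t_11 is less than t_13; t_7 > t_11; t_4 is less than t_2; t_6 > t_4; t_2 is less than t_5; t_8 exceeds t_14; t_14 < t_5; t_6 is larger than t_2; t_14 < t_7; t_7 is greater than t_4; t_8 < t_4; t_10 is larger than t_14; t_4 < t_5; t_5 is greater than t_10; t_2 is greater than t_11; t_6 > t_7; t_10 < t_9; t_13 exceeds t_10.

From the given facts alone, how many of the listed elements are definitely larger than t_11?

From t_11 the given relations immediately reach t_7, t_2, t_9, t_13.
From those, t_10, t_6, t_5 — 7 in total.
Nothing else is reachable above t_11; 7 in all.

7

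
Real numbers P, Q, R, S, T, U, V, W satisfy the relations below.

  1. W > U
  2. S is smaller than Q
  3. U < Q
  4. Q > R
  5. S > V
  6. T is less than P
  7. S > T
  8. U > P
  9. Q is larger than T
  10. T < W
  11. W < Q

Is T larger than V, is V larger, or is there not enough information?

Following every chain through T: above T we get P, U, W, S, Q.
V is not reached, and no chain runs the other way from V to T.
So the given relations leave the order of T and V undetermined.

undetermined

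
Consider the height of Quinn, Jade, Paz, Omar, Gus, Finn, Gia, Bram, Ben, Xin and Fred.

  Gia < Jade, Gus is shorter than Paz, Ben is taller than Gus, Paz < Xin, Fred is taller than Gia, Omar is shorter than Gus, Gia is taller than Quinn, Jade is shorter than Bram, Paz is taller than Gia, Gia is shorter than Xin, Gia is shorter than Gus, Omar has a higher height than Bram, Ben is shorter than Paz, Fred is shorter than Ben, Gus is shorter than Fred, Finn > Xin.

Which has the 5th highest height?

Piecing the relations together gives one ordering: Quinn < Gia < Jade < Bram < Omar < Gus < Fred < Ben < Paz < Xin < Finn.
The 5th largest is Fred.

Fred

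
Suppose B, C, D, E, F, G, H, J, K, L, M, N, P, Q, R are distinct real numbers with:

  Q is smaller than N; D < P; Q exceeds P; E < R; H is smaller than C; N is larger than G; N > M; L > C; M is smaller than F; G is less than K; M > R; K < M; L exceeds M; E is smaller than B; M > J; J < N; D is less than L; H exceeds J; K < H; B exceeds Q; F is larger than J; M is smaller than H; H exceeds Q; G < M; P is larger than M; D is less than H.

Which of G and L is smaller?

G

G < M < P < Q < H < C < L, by transitivity through M, P, Q, H, C.
So G < L; G is the smaller of the two.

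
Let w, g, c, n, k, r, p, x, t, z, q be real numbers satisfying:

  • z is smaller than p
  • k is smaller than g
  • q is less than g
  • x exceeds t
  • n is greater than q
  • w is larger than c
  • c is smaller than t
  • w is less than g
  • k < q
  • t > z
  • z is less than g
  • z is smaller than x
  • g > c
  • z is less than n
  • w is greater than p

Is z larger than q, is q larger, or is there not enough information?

undetermined

Following every chain through q: above q we get n, g; below q we get k.
z is not reached, and no chain runs the other way from z to q.
So the given relations leave the order of q and z undetermined.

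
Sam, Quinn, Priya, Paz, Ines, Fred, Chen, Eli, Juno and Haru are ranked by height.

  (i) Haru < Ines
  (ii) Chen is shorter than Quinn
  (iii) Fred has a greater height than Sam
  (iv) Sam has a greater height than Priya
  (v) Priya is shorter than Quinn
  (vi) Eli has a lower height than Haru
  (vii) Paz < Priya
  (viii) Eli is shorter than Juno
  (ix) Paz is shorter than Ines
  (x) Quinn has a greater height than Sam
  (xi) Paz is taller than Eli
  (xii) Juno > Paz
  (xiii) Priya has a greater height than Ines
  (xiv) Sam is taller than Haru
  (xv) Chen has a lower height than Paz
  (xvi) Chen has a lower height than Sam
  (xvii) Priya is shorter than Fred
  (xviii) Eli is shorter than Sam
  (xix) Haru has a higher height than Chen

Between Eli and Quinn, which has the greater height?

Quinn

Chaining the given relations: Eli < Paz < Ines < Priya < Sam < Quinn.
So Eli < Quinn; Quinn is the taller of the two.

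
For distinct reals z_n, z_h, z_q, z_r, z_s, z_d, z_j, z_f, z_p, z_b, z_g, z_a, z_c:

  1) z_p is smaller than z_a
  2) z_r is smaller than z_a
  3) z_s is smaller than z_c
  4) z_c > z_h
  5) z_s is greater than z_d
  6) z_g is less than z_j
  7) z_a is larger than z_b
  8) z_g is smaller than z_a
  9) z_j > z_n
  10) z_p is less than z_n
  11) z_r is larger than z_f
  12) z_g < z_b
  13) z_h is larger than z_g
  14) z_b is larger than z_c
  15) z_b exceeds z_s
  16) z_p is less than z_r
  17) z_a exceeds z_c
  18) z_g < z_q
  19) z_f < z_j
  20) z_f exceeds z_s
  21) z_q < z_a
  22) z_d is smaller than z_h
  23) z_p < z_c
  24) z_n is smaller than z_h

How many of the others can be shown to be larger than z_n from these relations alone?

From z_n the given relations immediately reach z_h, z_j.
From those, z_c — 3 in total.
From those, z_b, z_a — 5 in total.
Nothing else is reachable above z_n; 5 in all.

5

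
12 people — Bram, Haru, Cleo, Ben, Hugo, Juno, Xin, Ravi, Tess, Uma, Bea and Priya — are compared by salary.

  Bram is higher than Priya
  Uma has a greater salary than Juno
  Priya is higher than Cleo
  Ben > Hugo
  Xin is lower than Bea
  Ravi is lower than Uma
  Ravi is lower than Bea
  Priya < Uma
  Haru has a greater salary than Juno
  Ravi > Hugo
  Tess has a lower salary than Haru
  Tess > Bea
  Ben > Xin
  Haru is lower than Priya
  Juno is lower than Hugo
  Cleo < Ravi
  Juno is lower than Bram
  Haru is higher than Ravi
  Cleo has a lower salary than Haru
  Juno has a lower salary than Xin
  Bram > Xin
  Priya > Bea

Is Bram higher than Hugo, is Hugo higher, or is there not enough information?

Bram

Hugo < Ravi and Ravi < Bea give Hugo < Bea.
Then Bea < Tess extends the chain to Tess.
Then Tess < Haru extends the chain to Haru.
With Haru < Priya: Hugo < Ravi < Bea < Tess < Haru < Priya.
Then Priya < Bram extends the chain to Bram.
So Bram is higher.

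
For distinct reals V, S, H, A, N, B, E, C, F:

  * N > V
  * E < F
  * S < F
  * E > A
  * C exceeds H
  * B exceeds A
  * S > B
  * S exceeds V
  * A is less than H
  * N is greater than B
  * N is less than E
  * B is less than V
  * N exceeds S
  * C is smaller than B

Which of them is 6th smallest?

Piecing the relations together gives one ordering: A < H < C < B < V < S < N < E < F.
Counting 6 from the smallest end gives S.

S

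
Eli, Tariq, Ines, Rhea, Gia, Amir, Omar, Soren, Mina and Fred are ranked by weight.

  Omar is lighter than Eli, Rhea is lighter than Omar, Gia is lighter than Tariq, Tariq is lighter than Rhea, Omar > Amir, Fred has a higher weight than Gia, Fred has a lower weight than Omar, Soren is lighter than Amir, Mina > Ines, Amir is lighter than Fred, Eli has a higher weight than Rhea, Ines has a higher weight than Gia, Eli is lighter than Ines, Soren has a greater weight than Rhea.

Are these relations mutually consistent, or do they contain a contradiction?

consistent

The single ordering Gia < Tariq < Rhea < Soren < Amir < Fred < Omar < Eli < Ines < Mina satisfies every listed relation, so no contradiction arises.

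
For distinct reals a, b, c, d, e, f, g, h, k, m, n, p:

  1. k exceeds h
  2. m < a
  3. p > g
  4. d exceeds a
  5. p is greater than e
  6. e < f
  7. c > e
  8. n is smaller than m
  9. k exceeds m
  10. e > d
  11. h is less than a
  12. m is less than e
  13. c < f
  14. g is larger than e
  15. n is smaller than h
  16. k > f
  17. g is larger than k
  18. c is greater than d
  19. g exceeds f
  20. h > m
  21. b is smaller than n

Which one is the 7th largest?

Piecing the relations together gives one ordering: b < n < m < h < a < d < e < c < f < k < g < p.
Counting 7 from the largest end gives d.

d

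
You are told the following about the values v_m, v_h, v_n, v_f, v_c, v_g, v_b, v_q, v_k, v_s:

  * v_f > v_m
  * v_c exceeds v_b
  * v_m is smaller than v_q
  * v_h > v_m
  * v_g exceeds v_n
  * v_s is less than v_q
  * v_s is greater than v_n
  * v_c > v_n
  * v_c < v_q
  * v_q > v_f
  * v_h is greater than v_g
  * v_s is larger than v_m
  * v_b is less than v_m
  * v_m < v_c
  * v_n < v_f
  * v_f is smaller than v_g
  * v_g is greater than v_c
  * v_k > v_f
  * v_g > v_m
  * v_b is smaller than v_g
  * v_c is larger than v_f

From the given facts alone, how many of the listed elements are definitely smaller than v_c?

Directly below v_c: v_b, v_m, v_n, v_f.
Nothing else is reachable below v_c; 4 in all.

4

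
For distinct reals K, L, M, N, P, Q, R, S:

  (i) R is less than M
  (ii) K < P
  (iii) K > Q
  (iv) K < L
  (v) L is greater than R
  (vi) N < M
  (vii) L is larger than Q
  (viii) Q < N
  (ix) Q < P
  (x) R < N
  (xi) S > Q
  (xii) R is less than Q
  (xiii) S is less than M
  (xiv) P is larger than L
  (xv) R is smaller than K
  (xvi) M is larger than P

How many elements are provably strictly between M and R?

6

The relations place R below M. An element lies strictly between them when it is forced above R and also forced below M.
Above R: {Q, K, L, S, N, P}. Below M: {Q, K, L, S, N, P}.
Intersection: {Q, K, L, S, N, P} — 6.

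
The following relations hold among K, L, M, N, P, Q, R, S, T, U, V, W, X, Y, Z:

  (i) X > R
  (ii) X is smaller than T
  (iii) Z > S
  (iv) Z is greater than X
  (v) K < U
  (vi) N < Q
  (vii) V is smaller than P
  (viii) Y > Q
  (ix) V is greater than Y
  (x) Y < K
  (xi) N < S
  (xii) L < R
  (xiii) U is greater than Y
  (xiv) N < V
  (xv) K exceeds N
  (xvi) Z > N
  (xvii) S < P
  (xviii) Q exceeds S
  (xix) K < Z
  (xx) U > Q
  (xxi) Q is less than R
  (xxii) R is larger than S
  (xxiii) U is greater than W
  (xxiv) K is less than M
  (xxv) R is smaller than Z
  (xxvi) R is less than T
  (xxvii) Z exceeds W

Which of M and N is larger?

The relevant relations are N < S; S < Q; Q < Y; Y < K; K < M.
Together: N < S < Q < Y < K < M.
So N < M; M is the larger of the two.

M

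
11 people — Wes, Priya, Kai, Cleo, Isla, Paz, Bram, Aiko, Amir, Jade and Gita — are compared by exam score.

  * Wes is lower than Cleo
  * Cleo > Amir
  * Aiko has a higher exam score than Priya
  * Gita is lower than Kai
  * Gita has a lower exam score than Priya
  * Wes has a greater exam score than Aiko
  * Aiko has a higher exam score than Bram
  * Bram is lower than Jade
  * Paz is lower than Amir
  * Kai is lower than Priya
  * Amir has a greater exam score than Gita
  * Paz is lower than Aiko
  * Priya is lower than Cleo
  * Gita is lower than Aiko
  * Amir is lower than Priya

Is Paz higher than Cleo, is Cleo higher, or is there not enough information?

Cleo

Paz < Amir and Amir < Priya give Paz < Priya.
Then Priya < Aiko extends the chain to Aiko.
With Aiko < Wes: Paz < Amir < Priya < Aiko < Wes.
With Wes < Cleo: Paz < Amir < Priya < Aiko < Wes < Cleo.
So Cleo is higher.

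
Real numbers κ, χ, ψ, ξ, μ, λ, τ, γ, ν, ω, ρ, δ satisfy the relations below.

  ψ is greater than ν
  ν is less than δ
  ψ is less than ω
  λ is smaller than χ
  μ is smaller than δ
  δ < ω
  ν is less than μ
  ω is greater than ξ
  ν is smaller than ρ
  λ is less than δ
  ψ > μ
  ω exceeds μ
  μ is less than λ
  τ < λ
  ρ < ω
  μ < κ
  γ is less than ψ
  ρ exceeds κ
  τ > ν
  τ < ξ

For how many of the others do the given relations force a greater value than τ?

5

The elements the relations force above τ are λ, δ, ξ, χ, ω — no chain reaches any other.
That is 5.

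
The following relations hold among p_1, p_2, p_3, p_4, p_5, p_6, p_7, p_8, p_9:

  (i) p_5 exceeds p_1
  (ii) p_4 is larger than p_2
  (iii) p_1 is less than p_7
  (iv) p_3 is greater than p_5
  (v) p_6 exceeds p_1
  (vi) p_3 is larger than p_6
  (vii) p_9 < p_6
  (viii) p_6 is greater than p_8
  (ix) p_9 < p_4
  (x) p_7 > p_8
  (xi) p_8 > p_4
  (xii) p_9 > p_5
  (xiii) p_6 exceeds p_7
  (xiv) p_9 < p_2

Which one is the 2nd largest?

p_6

Piecing the relations together gives one ordering: p_1 < p_5 < p_9 < p_2 < p_4 < p_8 < p_7 < p_6 < p_3.
The 2nd largest is p_6.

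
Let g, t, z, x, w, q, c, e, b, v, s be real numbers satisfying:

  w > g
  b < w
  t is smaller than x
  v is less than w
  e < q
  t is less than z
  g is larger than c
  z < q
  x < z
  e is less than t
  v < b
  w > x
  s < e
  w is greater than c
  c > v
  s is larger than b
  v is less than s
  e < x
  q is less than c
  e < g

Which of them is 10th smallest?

The consecutive relations fix a unique order: v < b < s < e < t < x < z < q < c < g < w.
The 10th smallest is g.

g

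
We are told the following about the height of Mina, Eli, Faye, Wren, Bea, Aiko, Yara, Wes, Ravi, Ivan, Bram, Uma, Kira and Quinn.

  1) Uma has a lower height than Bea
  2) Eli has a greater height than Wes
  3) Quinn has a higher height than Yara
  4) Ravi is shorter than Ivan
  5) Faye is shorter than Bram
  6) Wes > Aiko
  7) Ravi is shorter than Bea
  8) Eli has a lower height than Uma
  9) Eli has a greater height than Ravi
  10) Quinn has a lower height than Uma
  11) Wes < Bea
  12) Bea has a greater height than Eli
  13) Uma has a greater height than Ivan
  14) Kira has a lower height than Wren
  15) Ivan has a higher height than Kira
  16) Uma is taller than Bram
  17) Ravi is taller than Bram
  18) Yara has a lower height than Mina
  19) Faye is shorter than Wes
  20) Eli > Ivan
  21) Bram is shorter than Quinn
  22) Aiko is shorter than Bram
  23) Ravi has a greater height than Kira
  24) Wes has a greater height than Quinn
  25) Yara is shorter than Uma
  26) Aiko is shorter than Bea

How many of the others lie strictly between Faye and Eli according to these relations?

5

Chaining upward from Faye reaches: Bram, Quinn, Wes, Ravi, Ivan, Uma, Bea.
Chaining downward from Eli reaches: Aiko, Kira, Yara, Bram, Quinn, Wes, Ravi, Ivan.
Strictly between Faye and Eli are those in both lists: Bram, Quinn, Wes, Ravi, Ivan — 5 elements.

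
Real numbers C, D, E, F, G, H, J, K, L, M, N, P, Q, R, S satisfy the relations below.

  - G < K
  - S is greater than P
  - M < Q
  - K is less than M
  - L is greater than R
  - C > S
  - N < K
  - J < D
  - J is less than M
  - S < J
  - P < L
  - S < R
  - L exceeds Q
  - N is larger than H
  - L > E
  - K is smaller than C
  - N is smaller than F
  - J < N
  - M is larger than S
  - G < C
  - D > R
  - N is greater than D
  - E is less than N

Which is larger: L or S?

L

S < R < D < N < K < M < Q < L, by transitivity through R, D, N, K, M, Q.
So S < L; L is the larger of the two.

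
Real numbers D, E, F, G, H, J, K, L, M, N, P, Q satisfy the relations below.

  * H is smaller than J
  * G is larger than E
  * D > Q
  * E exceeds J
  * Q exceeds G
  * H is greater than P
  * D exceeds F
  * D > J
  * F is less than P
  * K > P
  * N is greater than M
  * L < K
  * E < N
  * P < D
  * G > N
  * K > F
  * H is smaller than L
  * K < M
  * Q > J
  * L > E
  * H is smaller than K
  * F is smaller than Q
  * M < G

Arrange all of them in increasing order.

F < P < H < J < E < L < K < M < N < G < Q < D

The consecutive links are each given: F < P; P < H; H < J; J < E; E < L; L < K; K < M; M < N; N < G; G < Q; Q < D.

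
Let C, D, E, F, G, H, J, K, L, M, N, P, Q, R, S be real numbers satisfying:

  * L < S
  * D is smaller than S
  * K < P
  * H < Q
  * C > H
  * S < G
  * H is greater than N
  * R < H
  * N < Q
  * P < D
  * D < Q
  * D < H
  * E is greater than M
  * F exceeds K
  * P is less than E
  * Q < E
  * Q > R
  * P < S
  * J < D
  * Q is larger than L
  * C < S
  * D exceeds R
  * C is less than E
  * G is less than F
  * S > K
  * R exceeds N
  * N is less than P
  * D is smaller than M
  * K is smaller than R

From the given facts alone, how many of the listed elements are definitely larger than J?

From J the given relations immediately reach D.
From those, M, H, Q, S — 5 in total.
From those, C, E, G — 8 in total.
From those, F — 9 in total.
Nothing else is reachable above J; 9 in all.

9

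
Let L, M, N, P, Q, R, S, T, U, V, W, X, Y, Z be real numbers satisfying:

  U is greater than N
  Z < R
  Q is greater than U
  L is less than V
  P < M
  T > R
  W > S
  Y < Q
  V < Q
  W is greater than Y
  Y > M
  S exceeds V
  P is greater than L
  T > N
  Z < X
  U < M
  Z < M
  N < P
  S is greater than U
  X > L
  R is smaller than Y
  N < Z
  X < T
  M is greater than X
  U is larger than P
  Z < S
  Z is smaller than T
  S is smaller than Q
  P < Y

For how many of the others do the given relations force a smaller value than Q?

11

Directly below Q: V, U, S, Y.
One step further: L, N, P, Z, R, M (10 so far).
One step further: X (11 so far).
No other element is forced below Q by the given relations, so the count is 11.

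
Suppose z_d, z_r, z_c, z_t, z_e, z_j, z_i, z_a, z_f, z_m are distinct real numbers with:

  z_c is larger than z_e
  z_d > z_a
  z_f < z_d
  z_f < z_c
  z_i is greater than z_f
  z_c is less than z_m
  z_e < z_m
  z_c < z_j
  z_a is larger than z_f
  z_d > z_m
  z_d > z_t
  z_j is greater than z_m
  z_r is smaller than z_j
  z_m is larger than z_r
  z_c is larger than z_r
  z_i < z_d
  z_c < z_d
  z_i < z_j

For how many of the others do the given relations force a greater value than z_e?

Directly above z_e: z_c, z_m.
One step further: z_j, z_d (4 so far).
Nothing else is reachable above z_e; 4 in all.

4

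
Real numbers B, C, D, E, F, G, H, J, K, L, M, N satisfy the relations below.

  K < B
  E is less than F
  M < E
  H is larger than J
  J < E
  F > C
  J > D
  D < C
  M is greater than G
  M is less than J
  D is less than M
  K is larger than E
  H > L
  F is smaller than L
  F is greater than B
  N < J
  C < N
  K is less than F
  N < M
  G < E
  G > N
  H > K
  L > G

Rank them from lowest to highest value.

Each adjacent pair is fixed by a given relation: D < C; C < N; N < G; G < M; M < J; J < E; E < K; K < B; B < F; F < L; L < H. Chaining them end to end gives the full order.

D < C < N < G < M < J < E < K < B < F < L < H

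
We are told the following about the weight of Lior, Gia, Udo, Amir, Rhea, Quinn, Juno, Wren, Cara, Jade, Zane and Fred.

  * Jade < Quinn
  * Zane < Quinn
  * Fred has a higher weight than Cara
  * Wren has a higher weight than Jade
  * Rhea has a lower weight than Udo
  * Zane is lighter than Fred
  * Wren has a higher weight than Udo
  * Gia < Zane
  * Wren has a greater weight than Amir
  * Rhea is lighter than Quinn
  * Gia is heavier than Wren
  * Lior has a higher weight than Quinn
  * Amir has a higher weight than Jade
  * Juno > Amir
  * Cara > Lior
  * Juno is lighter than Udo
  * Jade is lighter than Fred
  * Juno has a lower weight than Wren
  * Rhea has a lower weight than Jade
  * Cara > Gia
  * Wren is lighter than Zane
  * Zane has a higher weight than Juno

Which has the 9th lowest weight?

Quinn

Piecing the relations together gives one ordering: Rhea < Jade < Amir < Juno < Udo < Wren < Gia < Zane < Quinn < Lior < Cara < Fred.
The 9th smallest is Quinn.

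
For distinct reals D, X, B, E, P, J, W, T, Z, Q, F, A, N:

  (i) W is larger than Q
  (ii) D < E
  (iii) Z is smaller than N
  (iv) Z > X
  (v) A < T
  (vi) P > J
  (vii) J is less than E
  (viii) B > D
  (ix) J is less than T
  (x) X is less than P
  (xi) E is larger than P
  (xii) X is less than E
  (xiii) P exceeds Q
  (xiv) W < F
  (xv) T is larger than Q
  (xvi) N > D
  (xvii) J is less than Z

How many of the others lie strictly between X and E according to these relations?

1

Chaining upward from X reaches: Z, P, N.
Chaining downward from E reaches: J, Q, D, P.
Strictly between X and E are those in both lists: P — 1 element.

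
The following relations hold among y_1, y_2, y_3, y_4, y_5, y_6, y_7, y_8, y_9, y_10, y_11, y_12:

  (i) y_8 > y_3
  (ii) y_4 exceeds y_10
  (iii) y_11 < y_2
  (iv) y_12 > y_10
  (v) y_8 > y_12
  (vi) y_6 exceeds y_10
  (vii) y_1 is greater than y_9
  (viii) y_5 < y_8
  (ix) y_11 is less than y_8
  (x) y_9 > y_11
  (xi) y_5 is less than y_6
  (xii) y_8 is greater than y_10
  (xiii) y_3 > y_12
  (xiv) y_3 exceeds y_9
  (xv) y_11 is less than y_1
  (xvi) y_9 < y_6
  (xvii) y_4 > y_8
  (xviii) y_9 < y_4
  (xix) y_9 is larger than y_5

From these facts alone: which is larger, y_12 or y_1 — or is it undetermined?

Following every chain through y_12: above y_12 we get y_3, y_8, y_4; below y_12 we get y_10.
y_1 is not reached, and no chain runs the other way from y_1 to y_12.
So the given relations leave the order of y_12 and y_1 undetermined.

undetermined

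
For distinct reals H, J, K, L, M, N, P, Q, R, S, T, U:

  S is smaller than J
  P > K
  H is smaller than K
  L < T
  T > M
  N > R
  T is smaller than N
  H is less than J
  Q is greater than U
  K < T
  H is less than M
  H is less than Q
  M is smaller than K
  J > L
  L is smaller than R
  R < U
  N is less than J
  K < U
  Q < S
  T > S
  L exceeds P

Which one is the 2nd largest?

N

Chaining the given pairs: H < M < K < P < L < R < U < Q < S < T < N < J.
The 2nd largest is N.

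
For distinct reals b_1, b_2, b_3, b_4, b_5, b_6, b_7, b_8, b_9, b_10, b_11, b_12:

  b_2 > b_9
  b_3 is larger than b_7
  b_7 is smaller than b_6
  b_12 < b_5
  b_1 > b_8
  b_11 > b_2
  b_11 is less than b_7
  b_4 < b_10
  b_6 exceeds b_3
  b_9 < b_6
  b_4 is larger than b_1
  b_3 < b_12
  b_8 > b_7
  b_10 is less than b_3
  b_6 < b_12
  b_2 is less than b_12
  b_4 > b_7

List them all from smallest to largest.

b_9 < b_2 < b_11 < b_7 < b_8 < b_1 < b_4 < b_10 < b_3 < b_6 < b_12 < b_5

The consecutive links are each given: b_9 < b_2; b_2 < b_11; b_11 < b_7; b_7 < b_8; b_8 < b_1; b_1 < b_4; b_4 < b_10; b_10 < b_3; b_3 < b_6; b_6 < b_12; b_12 < b_5.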